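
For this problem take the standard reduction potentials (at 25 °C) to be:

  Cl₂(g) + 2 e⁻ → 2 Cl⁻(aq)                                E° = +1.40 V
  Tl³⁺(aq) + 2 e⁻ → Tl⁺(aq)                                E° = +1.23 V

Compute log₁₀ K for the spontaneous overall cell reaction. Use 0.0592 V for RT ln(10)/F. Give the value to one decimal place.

5.7

Cathode: Cl₂/Cl⁻; anode: Tl³⁺/Tl⁺. E°cell = +0.17 V, n = 2.
log K = nE°cell / 0.0592 = (2)(+0.17) / 0.0592 = 5.7.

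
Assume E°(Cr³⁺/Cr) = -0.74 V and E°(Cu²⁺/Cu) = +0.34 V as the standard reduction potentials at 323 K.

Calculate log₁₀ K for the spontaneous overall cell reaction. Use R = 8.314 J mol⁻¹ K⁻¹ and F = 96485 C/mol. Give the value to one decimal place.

Cathode: Cu²⁺/Cu; anode: Cr³⁺/Cr. E°cell = (+0.34) − (-0.74) = +1.08 V, with n = 6.
ΔG° = −nFE° = −RT ln K, so ln K = nFE°/(RT) = (6)(96485)(+1.08) / ((8.314)(323)) = 232.821.
log₁₀ K = 232.821 / ln 10 = 101.1.

101.1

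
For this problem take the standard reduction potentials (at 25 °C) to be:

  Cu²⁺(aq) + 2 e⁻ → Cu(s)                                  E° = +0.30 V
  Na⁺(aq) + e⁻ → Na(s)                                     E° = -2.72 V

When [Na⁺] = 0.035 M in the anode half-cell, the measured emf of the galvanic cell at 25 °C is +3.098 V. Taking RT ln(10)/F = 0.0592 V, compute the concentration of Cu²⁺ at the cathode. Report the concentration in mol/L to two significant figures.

0.53 M

Cu²⁺/Cu is the cathode, Na⁺/Na the anode: E°cell = +3.02 V, n = 2.
Overall reaction: Cu²⁺(aq) + 2 Na(s) → Cu(s) + 2 Na⁺(aq); Q = [Na⁺]^2/[Cu²⁺]^1.
From E = E° − (0.0592/n) log Q: log Q = (E° − E)·n/0.0592 = (+3.02 − (+3.098))·2/0.0592 = -2.6351.
So 1·log[Cu²⁺] = 2·log(0.035) − log Q = -2.9119 − (-2.6351) = -0.2768; [Cu²⁺] = 10^(-0.2768) ≈ 0.53 M.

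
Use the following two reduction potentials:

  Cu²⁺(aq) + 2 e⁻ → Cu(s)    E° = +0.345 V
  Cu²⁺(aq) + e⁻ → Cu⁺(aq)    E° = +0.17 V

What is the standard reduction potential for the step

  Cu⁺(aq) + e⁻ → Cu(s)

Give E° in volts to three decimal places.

+0.520 V

Sequential free energies add, so n₃E°₃ = n₁E°₁ + n₂E°₂.
With n₃ = 2, and the known step contributing 1×(+0.17) V, the unknown satisfies 1·E° = 2×(+0.345) − 1×(+0.17) = +0.520.
E° = +0.520 / 1 = +0.520 V.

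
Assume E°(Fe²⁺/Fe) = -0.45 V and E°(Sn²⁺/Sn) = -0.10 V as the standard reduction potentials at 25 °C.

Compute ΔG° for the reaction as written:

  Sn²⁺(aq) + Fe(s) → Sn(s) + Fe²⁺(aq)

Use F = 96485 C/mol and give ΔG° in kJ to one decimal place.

-67.5 kJ

As written, Sn²⁺/Sn is reduced (cathode) and Fe²⁺/Fe is oxidised (anode), so E°cell = (-0.10) − (-0.45) = +0.35 V.
Balancing electrons gives n = 2.
ΔG° = −nFE° = −(2)(96485)(+0.35) = -67,540 J = -67.5 kJ.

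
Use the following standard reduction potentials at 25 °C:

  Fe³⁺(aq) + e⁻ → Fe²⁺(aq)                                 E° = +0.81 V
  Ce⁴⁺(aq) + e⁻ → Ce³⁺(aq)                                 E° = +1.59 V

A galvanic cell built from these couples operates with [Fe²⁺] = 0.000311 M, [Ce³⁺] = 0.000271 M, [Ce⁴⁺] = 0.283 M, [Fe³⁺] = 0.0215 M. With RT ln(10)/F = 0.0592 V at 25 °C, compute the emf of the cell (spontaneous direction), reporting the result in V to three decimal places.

Ce⁴⁺/Ce³⁺ is the cathode (higher E°), Fe³⁺/Fe²⁺ the anode: E°cell = +1.59 − (+0.81) = +0.78 V, n = 1.
Overall: Ce⁴⁺(aq) + Fe²⁺(aq) → Ce³⁺(aq) + Fe³⁺(aq)
Q = [Ce³⁺]·[Fe³⁺] / ([Ce⁴⁺]·[Fe²⁺]); log Q = -1.179.
E = E° − (0.0592/n) log Q = +0.78 − (0.0592/1)(-1.179) = +0.850 V.

+0.850 V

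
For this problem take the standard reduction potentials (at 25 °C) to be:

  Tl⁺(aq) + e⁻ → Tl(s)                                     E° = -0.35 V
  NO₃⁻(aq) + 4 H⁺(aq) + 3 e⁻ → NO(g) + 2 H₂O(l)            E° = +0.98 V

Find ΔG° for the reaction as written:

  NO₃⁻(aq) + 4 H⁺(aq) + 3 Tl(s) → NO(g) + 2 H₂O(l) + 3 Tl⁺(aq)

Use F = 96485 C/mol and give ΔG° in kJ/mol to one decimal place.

As written, NO₃⁻/NO is reduced (cathode) and Tl⁺/Tl is oxidised (anode), so E°cell = (+0.98) − (-0.35) = +1.33 V.
Balancing electrons gives n = 3.
ΔG° = −nFE° = −(3)(96485)(+1.33) = -384,975 J = -385.0 kJ/mol.

-385.0 kJ/mol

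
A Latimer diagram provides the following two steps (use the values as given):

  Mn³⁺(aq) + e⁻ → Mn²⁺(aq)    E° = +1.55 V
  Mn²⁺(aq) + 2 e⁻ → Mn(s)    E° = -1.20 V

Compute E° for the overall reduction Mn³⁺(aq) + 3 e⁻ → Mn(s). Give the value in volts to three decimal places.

-0.283 V

Adding the free-energy changes (−nFE°) of the two steps gives −n₃FE°₃ = −n₁FE°₁ − n₂FE°₂.
E°₃ = (1×+1.55 + 2×-1.20) / 3 = (-0.850) / 3 = -0.283 V.
E° values themselves are not directly additive — weighting by electron count is essential.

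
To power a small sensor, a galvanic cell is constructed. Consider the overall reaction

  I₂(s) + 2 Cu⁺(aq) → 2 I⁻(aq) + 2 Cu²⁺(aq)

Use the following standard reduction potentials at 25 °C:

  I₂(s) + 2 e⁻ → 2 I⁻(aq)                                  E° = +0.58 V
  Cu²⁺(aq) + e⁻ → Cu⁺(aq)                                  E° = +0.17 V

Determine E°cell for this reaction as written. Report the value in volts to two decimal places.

The I₂/I⁻ couple has the higher reduction potential, so it is the cathode; Cu²⁺/Cu⁺ is oxidised at the anode.
E°cell = E°(cathode) − E°(anode) = (+0.58) − (+0.17) = +0.41 V.

+0.41 V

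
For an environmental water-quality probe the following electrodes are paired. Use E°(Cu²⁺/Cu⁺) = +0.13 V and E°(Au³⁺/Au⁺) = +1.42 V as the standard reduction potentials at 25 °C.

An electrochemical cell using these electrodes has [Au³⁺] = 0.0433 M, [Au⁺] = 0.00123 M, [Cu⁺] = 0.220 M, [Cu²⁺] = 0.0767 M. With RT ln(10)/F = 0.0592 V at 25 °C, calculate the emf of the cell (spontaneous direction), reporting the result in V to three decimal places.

Au³⁺/Au⁺ is the cathode (higher E°), Cu²⁺/Cu⁺ the anode: E°cell = +1.42 − (+0.13) = +1.29 V, n = 2.
Overall: Au³⁺(aq) + 2 Cu⁺(aq) → Au⁺(aq) + 2 Cu²⁺(aq)
Q = [Au⁺]·[Cu²⁺]^2 / ([Au³⁺]·[Cu⁺]^2); log Q = -2.462.
E = E° − (0.0592/n) log Q = +1.29 − (0.0592/2)(-2.462) = +1.363 V.

+1.363 V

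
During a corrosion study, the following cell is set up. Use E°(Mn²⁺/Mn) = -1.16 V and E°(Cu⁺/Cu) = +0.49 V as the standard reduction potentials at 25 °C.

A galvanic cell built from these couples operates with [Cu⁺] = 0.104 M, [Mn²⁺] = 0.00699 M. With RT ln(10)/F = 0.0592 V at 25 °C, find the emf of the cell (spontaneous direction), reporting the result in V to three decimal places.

+1.656 V

Cu⁺/Cu is the cathode (higher E°), Mn²⁺/Mn the anode: E°cell = +0.49 − (-1.16) = +1.65 V, n = 2.
Overall: 2 Cu⁺(aq) + Mn(s) → 2 Cu(s) + Mn²⁺(aq)
Q = [Mn²⁺] / ([Cu⁺]^2); log Q = -0.190.
E = E° − (0.0592/n) log Q = +1.65 − (0.0592/2)(-0.190) = +1.656 V.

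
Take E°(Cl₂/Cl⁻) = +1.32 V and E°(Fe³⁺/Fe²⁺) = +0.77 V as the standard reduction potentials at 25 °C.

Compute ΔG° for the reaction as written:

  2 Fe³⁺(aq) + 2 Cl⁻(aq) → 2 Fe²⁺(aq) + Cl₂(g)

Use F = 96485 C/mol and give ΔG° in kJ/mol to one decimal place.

As written, Fe³⁺/Fe²⁺ is reduced (cathode) and Cl₂/Cl⁻ is oxidised (anode), so E°cell = (+0.77) − (+1.32) = -0.55 V.
Balancing electrons gives n = 2.
ΔG° = −nFE° = −(2)(96485)(-0.55) = 106,134 J = +106.1 kJ/mol.

+106.1 kJ/mol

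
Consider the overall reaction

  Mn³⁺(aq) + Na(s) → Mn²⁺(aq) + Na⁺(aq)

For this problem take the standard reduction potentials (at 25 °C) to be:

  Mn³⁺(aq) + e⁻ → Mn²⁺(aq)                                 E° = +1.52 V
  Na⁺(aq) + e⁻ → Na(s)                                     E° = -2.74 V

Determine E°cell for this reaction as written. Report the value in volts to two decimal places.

The Mn³⁺/Mn²⁺ couple has the higher reduction potential, so it is the cathode; Na⁺/Na is oxidised at the anode.
E°cell = E°(cathode) − E°(anode) = (+1.52) − (-2.74) = +4.26 V.

+4.26 V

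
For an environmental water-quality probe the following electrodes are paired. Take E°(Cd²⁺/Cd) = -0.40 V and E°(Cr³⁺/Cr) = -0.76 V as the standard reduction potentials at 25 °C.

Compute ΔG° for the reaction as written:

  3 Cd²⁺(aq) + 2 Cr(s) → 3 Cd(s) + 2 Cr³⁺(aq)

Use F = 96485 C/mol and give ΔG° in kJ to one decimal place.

-208.4 kJ

As written, Cd²⁺/Cd is reduced (cathode) and Cr³⁺/Cr is oxidised (anode), so E°cell = (-0.40) − (-0.76) = +0.36 V.
Balancing electrons gives n = 6.
ΔG° = −nFE° = −(6)(96485)(+0.36) = -208,408 J = -208.4 kJ.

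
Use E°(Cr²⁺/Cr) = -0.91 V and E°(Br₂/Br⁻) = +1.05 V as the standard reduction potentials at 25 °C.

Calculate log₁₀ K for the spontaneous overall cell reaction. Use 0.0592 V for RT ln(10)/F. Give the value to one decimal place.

66.2

Cathode: Br₂/Br⁻; anode: Cr²⁺/Cr. E°cell = +1.96 V, n = 2.
log K = nE°cell / 0.0592 = (2)(+1.96) / 0.0592 = 66.2.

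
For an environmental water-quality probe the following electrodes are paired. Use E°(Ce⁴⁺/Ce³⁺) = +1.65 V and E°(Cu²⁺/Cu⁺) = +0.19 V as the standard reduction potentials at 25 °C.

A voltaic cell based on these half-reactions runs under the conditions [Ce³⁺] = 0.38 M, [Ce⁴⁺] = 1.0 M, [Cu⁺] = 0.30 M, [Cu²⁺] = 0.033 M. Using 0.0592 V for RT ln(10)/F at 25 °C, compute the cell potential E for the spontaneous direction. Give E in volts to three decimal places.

Ce⁴⁺/Ce³⁺ is the cathode (higher E°), Cu²⁺/Cu⁺ the anode: E°cell = +1.65 − (+0.19) = +1.46 V, n = 1.
Overall: Ce⁴⁺(aq) + Cu⁺(aq) → Ce³⁺(aq) + Cu²⁺(aq)
Q = [Ce³⁺]·[Cu²⁺] / ([Ce⁴⁺]·[Cu⁺]); log Q = -1.379.
E = E° − (0.0592/n) log Q = +1.46 − (0.0592/1)(-1.379) = +1.542 V.

+1.542 V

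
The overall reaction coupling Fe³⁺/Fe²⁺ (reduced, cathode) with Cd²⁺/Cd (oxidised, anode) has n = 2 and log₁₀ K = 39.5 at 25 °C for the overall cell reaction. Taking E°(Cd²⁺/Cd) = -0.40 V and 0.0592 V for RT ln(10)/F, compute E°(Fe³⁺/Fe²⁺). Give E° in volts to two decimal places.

+0.77 V

E°cell = (0.0592/n)·log K = (0.0592/2)(39.5) = +1.169 V.
Since Fe³⁺/Fe²⁺ is the cathode and Cd²⁺/Cd the anode, E°cell = E°(Fe³⁺/Fe²⁺) − E°(Cd²⁺/Cd).
So E°(Fe³⁺/Fe²⁺) = E°cell + E°(Cd²⁺/Cd) = +1.169 + (-0.40) = +0.77 V.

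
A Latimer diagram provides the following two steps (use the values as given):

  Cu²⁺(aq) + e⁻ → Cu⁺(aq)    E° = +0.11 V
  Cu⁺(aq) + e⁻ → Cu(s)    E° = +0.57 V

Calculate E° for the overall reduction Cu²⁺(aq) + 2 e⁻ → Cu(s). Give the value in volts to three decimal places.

+0.340 V

Standard free energies of sequential steps add: ΔG°₃ = ΔG°₁ + ΔG°₂, so n₃E°₃ = n₁E°₁ + n₂E°₂.
E°₃ = (1×+0.11 + 1×+0.57) / 2 = (+0.680) / 2 = +0.340 V.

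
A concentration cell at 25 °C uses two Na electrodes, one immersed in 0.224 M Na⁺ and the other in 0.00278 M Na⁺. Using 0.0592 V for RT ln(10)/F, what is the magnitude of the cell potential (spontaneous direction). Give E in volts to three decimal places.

+0.113 V

For a concentration cell E°cell = 0. The 0.224 M side is the cathode (reduction is favoured where [Na⁺] is higher).
With n = 1, E = −(0.0592/1) log([Na⁺]ₐₙ/[Na⁺]꜀ₐₜ) = −(0.0592/1) log(0.00278/0.224) = −(0.0592/1)(-1.906) = +0.113 V.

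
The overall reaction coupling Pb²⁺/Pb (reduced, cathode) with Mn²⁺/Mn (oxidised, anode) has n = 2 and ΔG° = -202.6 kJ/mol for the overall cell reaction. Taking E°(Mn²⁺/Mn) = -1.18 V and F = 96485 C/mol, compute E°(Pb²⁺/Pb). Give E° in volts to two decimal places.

-0.13 V

E°cell = −ΔG°/(nF) = −(-202.6×10³)/((2)(96485)) = +1.050 V.
Since Pb²⁺/Pb is the cathode and Mn²⁺/Mn the anode, E°cell = E°(Pb²⁺/Pb) − E°(Mn²⁺/Mn).
So E°(Pb²⁺/Pb) = E°cell + E°(Mn²⁺/Mn) = +1.050 + (-1.18) = -0.13 V.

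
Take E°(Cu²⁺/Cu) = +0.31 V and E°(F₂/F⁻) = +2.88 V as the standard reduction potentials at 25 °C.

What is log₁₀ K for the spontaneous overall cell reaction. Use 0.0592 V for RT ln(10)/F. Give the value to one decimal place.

86.8

Cathode: F₂/F⁻; anode: Cu²⁺/Cu. E°cell = +2.57 V, n = 2.
log K = nE°cell / 0.0592 = (2)(+2.57) / 0.0592 = 86.8.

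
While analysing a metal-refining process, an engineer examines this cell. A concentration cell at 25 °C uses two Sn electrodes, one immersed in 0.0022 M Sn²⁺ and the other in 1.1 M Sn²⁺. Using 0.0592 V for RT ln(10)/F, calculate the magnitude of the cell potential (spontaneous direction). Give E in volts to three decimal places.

For a concentration cell E°cell = 0. The 1.1 M side is the cathode (reduction is favoured where [Sn²⁺] is higher).
With n = 2, E = −(0.0592/2) log([Sn²⁺]ₐₙ/[Sn²⁺]꜀ₐₜ) = −(0.0592/2) log(0.0022/1.1) = −(0.0592/2)(-2.699) = +0.080 V.

+0.080 V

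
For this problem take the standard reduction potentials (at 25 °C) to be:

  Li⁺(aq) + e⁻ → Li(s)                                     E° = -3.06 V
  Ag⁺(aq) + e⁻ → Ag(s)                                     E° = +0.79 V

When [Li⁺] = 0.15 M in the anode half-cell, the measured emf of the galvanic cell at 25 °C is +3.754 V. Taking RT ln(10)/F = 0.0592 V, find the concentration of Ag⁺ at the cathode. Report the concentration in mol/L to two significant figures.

Ag⁺/Ag is the cathode, Li⁺/Li the anode: E°cell = +3.85 V, n = 1.
Overall reaction: Ag⁺(aq) + Li(s) → Ag(s) + Li⁺(aq); Q = [Li⁺]^1/[Ag⁺]^1.
From E = E° − (0.0592/n) log Q: log Q = (E° − E)·n/0.0592 = (+3.85 − (+3.754))·1/0.0592 = 1.6216.
So 1·log[Ag⁺] = 1·log(0.15) − log Q = -0.8239 − (1.6216) = -2.4455; [Ag⁺] = 10^(-2.4455) ≈ 0.0036 M.

0.0036 M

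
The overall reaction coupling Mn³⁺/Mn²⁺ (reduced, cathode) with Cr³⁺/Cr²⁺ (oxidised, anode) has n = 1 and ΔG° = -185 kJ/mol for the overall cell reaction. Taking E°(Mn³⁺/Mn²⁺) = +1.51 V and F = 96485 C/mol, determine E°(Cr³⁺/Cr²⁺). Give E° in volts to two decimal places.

E°cell = −ΔG°/(nF) = −(-185×10³)/((1)(96485)) = +1.917 V.
Since Mn³⁺/Mn²⁺ is the cathode and Cr³⁺/Cr²⁺ the anode, E°cell = E°(Mn³⁺/Mn²⁺) − E°(Cr³⁺/Cr²⁺).
So E°(Cr³⁺/Cr²⁺) = E°(Mn³⁺/Mn²⁺) − E°cell = (+1.51) − (+1.917) = -0.41 V.

-0.41 V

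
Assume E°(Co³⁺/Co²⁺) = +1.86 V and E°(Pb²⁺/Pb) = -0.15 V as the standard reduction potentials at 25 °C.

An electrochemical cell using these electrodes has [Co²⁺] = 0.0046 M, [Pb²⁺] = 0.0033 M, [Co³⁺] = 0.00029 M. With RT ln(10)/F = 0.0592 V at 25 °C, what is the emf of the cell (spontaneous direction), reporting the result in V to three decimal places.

Co³⁺/Co²⁺ is the cathode (higher E°), Pb²⁺/Pb the anode: E°cell = +1.86 − (-0.15) = +2.01 V, n = 2.
Overall: 2 Co³⁺(aq) + Pb(s) → 2 Co²⁺(aq) + Pb²⁺(aq)
Q = [Co²⁺]^2·[Pb²⁺] / ([Co³⁺]^2); log Q = -0.081.
E = E° − (0.0592/n) log Q = +2.01 − (0.0592/2)(-0.081) = +2.012 V.

+2.012 V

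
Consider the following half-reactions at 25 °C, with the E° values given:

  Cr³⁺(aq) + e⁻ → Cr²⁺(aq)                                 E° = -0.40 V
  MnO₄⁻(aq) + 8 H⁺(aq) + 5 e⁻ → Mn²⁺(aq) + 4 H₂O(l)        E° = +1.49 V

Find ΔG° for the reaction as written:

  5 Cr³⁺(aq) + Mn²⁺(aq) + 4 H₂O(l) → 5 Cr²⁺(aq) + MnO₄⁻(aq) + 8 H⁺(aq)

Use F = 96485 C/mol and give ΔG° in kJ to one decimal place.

As written, Cr³⁺/Cr²⁺ is reduced (cathode) and MnO₄⁻/Mn²⁺ is oxidised (anode), so E°cell = (-0.40) − (+1.49) = -1.89 V.
Balancing electrons gives n = 5.
ΔG° = −nFE° = −(5)(96485)(-1.89) = 911,783 J = +911.8 kJ.

+911.8 kJ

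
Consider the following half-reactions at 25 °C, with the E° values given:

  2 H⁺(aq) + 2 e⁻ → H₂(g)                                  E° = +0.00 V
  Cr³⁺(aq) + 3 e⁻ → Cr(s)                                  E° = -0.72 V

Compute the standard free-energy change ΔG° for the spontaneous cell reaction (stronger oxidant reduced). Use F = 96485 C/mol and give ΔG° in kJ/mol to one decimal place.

H⁺/H₂ (E° = +0.00 V) is the cathode; Cr³⁺/Cr (E° = -0.72 V) is the anode, so E°cell = +0.72 V.
Balancing electrons gives n = 6 (lcm of 2 and 3).
ΔG° = −nFE° = −(6)(96485)(+0.72) = -416,815 J = -416.8 kJ/mol.

-416.8 kJ/mol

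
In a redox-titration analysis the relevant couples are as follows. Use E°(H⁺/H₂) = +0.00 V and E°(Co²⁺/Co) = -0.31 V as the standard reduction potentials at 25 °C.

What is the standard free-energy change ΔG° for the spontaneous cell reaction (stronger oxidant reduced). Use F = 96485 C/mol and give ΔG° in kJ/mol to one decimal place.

H⁺/H₂ (E° = +0.00 V) is the cathode; Co²⁺/Co (E° = -0.31 V) is the anode, so E°cell = +0.31 V.
Balancing electrons gives n = 2 (lcm of 2 and 2).
ΔG° = −nFE° = −(2)(96485)(+0.31) = -59,821 J = -59.8 kJ/mol.

-59.8 kJ/mol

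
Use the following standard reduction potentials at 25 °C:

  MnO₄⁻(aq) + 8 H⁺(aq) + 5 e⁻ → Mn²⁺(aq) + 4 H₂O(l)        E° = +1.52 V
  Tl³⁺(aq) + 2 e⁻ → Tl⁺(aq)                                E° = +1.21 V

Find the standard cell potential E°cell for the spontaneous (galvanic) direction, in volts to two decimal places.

The MnO₄⁻/Mn²⁺ couple has the higher reduction potential, so it is the cathode; Tl³⁺/Tl⁺ is oxidised at the anode.
E°cell = E°(cathode) − E°(anode) = (+1.52) − (+1.21) = +0.31 V.
Since E°cell > 0, the reaction is spontaneous under standard conditions.

+0.31 V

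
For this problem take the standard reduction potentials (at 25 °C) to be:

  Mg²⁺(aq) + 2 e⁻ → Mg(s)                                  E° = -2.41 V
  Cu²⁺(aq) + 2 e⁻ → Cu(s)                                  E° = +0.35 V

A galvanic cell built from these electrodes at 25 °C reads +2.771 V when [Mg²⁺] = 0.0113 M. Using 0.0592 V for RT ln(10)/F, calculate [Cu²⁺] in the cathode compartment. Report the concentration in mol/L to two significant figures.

0.027 M

Cu²⁺/Cu is the cathode, Mg²⁺/Mg the anode: E°cell = +2.76 V, n = 2.
Overall reaction: Cu²⁺(aq) + Mg(s) → Cu(s) + Mg²⁺(aq); Q = [Mg²⁺]^1/[Cu²⁺]^1.
From E = E° − (0.0592/n) log Q: log Q = (E° − E)·n/0.0592 = (+2.76 − (+2.771))·2/0.0592 = -0.3716.
So 1·log[Cu²⁺] = 1·log(0.0113) − log Q = -1.9469 − (-0.3716) = -1.5753; [Cu²⁺] = 10^(-1.5753) ≈ 0.027 M.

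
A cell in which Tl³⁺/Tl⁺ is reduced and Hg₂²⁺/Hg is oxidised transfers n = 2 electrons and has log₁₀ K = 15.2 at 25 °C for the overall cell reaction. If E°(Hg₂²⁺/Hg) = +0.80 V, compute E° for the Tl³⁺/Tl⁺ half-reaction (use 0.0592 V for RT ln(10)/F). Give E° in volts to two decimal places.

+1.25 V

E°cell = (0.0592/n)·log K = (0.0592/2)(15.2) = +0.450 V.
Since Tl³⁺/Tl⁺ is the cathode and Hg₂²⁺/Hg the anode, E°cell = E°(Tl³⁺/Tl⁺) − E°(Hg₂²⁺/Hg).
So E°(Tl³⁺/Tl⁺) = E°cell + E°(Hg₂²⁺/Hg) = +0.450 + (+0.80) = +1.25 V.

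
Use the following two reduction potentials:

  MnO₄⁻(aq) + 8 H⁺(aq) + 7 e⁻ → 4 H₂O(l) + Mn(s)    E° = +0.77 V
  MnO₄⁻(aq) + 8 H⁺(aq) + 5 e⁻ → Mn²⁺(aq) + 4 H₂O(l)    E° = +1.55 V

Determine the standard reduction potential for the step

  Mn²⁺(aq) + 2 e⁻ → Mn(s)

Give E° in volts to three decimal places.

-1.180 V

Sequential free energies add, so n₃E°₃ = n₁E°₁ + n₂E°₂.
With n₃ = 7, and the known step contributing 5×(+1.55) V, the unknown satisfies 2·E° = 7×(+0.77) − 5×(+1.55) = -2.360.
E° = -2.360 / 2 = -1.180 V.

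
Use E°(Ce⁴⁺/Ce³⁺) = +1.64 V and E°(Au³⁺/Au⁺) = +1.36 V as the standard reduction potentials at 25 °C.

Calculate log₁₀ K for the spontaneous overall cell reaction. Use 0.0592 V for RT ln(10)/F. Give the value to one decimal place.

9.5

Cathode: Ce⁴⁺/Ce³⁺; anode: Au³⁺/Au⁺. E°cell = +0.28 V, n = 2.
log K = nE°cell / 0.0592 = (2)(+0.28) / 0.0592 = 9.5.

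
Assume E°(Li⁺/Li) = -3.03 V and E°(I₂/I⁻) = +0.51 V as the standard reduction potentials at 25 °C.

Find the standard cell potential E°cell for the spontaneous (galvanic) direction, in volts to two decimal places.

The I₂/I⁻ couple has the higher reduction potential, so it is the cathode; Li⁺/Li is oxidised at the anode.
E°cell = E°(cathode) − E°(anode) = (+0.51) − (-3.03) = +3.54 V.

+3.54 V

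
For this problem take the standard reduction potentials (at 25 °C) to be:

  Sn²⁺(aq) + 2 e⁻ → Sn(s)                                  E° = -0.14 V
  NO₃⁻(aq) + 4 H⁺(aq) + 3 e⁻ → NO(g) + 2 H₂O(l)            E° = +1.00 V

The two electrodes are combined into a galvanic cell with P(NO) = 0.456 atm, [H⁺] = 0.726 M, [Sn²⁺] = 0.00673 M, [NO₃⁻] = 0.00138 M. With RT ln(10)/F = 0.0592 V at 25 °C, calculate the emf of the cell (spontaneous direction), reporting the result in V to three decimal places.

+1.144 V

NO₃⁻/NO is the cathode (higher E°), Sn²⁺/Sn the anode: E°cell = +1.00 − (-0.14) = +1.14 V, n = 6.
Overall: 2 NO₃⁻(aq) + 8 H⁺(aq) + 3 Sn(s) → 2 NO(g) + 4 H₂O(l) + 3 Sn²⁺(aq)
Q = P(NO)^2·[Sn²⁺]^3 / ([NO₃⁻]^2·[H⁺]^8); log Q = -0.365.
E = E° − (0.0592/n) log Q = +1.14 − (0.0592/6)(-0.365) = +1.144 V.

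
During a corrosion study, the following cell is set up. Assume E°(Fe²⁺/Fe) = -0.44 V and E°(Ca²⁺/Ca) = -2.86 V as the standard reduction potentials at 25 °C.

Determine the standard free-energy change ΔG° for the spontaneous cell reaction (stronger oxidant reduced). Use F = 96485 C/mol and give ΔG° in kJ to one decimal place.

Fe²⁺/Fe (E° = -0.44 V) is the cathode; Ca²⁺/Ca (E° = -2.86 V) is the anode, so E°cell = +2.42 V.
Balancing electrons gives n = 2 (lcm of 2 and 2).
ΔG° = −nFE° = −(2)(96485)(+2.42) = -466,987 J = -467.0 kJ.

-467.0 kJ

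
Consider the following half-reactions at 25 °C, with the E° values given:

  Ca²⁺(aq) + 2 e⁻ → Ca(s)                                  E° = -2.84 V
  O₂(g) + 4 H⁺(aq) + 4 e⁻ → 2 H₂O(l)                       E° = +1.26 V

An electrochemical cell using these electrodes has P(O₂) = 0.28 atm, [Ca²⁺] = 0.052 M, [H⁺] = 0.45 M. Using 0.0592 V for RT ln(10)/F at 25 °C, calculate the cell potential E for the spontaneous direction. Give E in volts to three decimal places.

O₂/H₂O is the cathode (higher E°), Ca²⁺/Ca the anode: E°cell = +1.26 − (-2.84) = +4.10 V, n = 4.
Overall: O₂(g) + 4 H⁺(aq) + 2 Ca(s) → 2 H₂O(l) + 2 Ca²⁺(aq)
Q = [Ca²⁺]^2 / (P(O₂)·[H⁺]^4); log Q = -0.628.
E = E° − (0.0592/n) log Q = +4.10 − (0.0592/4)(-0.628) = +4.109 V.

+4.109 V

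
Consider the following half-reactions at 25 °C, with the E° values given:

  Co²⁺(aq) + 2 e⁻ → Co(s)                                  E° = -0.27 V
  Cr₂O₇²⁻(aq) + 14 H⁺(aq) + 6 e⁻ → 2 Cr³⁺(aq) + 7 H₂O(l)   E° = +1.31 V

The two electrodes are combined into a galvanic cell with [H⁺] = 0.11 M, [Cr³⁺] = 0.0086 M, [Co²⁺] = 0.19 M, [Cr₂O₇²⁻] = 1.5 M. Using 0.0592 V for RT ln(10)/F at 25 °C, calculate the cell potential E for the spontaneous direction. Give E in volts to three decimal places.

Cr₂O₇²⁻/Cr³⁺ is the cathode (higher E°), Co²⁺/Co the anode: E°cell = +1.31 − (-0.27) = +1.58 V, n = 6.
Overall: Cr₂O₇²⁻(aq) + 14 H⁺(aq) + 3 Co(s) → 2 Cr³⁺(aq) + 7 H₂O(l) + 3 Co²⁺(aq)
Q = [Cr³⁺]^2·[Co²⁺]^3 / ([Cr₂O₇²⁻]·[H⁺]^14); log Q = 6.950.
E = E° − (0.0592/n) log Q = +1.58 − (0.0592/6)(6.950) = +1.511 V.

+1.511 V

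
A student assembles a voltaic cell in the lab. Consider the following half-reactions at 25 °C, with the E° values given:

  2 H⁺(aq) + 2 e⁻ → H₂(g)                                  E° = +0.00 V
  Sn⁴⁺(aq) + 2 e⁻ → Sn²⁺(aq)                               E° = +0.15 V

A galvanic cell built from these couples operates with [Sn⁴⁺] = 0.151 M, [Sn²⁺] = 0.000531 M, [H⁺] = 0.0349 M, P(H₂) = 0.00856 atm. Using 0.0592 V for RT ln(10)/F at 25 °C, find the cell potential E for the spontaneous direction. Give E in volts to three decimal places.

Sn⁴⁺/Sn²⁺ is the cathode (higher E°), H⁺/H₂ the anode: E°cell = +0.15 − (+0.00) = +0.15 V, n = 2.
Overall: Sn⁴⁺(aq) + H₂(g) → Sn²⁺(aq) + 2 H⁺(aq)
Q = [Sn²⁺]·[H⁺]^2 / ([Sn⁴⁺]·P(H₂)); log Q = -3.301.
E = E° − (0.0592/n) log Q = +0.15 − (0.0592/2)(-3.301) = +0.248 V.

+0.248 V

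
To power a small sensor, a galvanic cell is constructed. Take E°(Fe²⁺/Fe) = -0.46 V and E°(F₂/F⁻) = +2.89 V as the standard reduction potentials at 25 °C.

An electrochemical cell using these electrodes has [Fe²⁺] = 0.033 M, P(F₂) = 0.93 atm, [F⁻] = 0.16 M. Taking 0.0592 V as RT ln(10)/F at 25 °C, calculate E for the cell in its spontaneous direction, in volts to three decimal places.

+3.440 V

F₂/F⁻ is the cathode (higher E°), Fe²⁺/Fe the anode: E°cell = +2.89 − (-0.46) = +3.35 V, n = 2.
Overall: F₂(g) + Fe(s) → 2 F⁻(aq) + Fe²⁺(aq)
Q = [F⁻]^2·[Fe²⁺] / (P(F₂)); log Q = -3.042.
E = E° − (0.0592/n) log Q = +3.35 − (0.0592/2)(-3.042) = +3.440 V.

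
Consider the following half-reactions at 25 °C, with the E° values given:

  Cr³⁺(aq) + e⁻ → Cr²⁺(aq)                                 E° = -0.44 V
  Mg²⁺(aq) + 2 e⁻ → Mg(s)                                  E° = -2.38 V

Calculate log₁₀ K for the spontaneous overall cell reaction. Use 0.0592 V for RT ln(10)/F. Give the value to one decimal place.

Cathode: Cr³⁺/Cr²⁺; anode: Mg²⁺/Mg. E°cell = +1.94 V, n = 2.
log K = nE°cell / 0.0592 = (2)(+1.94) / 0.0592 = 65.5.

65.5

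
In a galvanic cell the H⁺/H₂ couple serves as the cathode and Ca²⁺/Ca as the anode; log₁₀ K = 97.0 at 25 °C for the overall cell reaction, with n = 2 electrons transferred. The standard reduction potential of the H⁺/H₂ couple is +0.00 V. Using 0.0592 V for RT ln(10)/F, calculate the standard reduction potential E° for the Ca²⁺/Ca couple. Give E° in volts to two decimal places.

E°cell = (0.0592/n)·log K = (0.0592/2)(97.0) = +2.871 V.
Since H⁺/H₂ is the cathode and Ca²⁺/Ca the anode, E°cell = E°(H⁺/H₂) − E°(Ca²⁺/Ca).
So E°(Ca²⁺/Ca) = E°(H⁺/H₂) − E°cell = (+0.00) − (+2.871) = -2.87 V.

-2.87 V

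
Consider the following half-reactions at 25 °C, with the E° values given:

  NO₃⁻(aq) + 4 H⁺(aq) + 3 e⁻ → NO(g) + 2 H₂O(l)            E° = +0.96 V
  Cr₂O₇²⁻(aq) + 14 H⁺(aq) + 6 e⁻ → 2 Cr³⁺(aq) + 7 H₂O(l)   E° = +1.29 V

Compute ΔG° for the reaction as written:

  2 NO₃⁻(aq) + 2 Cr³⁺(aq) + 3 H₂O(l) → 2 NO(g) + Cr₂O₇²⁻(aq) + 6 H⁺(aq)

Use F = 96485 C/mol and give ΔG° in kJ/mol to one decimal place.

+191.0 kJ/mol

As written, NO₃⁻/NO is reduced (cathode) and Cr₂O₇²⁻/Cr³⁺ is oxidised (anode), so E°cell = (+0.96) − (+1.29) = -0.33 V.
Balancing electrons gives n = 6.
ΔG° = −nFE° = −(6)(96485)(-0.33) = 191,040 J = +191.0 kJ/mol.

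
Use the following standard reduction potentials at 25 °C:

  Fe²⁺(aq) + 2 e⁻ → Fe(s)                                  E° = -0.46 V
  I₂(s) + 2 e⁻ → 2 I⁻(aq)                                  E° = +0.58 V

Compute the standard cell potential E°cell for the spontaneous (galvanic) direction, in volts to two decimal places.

The I₂/I⁻ couple has the higher reduction potential, so it is the cathode; Fe²⁺/Fe is oxidised at the anode.
E°cell = E°(cathode) − E°(anode) = (+0.58) − (-0.46) = +1.04 V.

+1.04 V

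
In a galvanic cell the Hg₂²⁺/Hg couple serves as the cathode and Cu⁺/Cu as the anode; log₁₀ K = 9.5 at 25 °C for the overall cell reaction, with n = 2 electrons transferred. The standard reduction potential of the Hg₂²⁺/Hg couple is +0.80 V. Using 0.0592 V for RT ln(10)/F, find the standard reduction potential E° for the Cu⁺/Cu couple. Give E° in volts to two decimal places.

+0.52 V

E°cell = (0.0592/n)·log K = (0.0592/2)(9.5) = +0.281 V.
Since Hg₂²⁺/Hg is the cathode and Cu⁺/Cu the anode, E°cell = E°(Hg₂²⁺/Hg) − E°(Cu⁺/Cu).
So E°(Cu⁺/Cu) = E°(Hg₂²⁺/Hg) − E°cell = (+0.80) − (+0.281) = +0.52 V.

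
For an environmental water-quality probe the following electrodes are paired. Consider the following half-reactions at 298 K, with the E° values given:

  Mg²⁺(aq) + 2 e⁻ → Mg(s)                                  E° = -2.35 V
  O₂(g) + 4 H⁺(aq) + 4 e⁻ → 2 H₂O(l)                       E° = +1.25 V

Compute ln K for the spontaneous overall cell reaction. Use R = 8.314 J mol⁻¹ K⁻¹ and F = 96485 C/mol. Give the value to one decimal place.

Cathode: O₂/H₂O; anode: Mg²⁺/Mg. E°cell = (+1.25) − (-2.35) = +3.60 V, with n = 4.
ΔG° = −nFE° = −RT ln K, so ln K = nFE°/(RT) = (4)(96485)(+3.60) / ((8.314)(298)) = 560.785.

560.8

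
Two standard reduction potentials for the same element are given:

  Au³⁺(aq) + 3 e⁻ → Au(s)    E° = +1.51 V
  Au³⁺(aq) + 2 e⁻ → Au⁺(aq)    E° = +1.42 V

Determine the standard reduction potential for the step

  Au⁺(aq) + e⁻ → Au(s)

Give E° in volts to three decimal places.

Sequential free energies add, so n₃E°₃ = n₁E°₁ + n₂E°₂.
With n₃ = 3, and the known step contributing 2×(+1.42) V, the unknown satisfies 1·E° = 3×(+1.51) − 2×(+1.42) = +1.690.
E° = +1.690 / 1 = +1.690 V.

+1.690 V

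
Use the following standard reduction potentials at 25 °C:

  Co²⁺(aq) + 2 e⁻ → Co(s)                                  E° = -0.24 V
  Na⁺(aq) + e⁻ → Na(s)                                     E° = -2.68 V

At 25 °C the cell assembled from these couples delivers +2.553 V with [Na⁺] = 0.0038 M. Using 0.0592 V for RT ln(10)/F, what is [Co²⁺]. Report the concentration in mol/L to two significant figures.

Co²⁺/Co is the cathode, Na⁺/Na the anode: E°cell = +2.44 V, n = 2.
Overall reaction: Co²⁺(aq) + 2 Na(s) → Co(s) + 2 Na⁺(aq); Q = [Na⁺]^2/[Co²⁺]^1.
From E = E° − (0.0592/n) log Q: log Q = (E° − E)·n/0.0592 = (+2.44 − (+2.553))·2/0.0592 = -3.8176.
So 1·log[Co²⁺] = 2·log(0.0038) − log Q = -4.8404 − (-3.8176) = -1.0228; [Co²⁺] = 10^(-1.0228) ≈ 0.095 M.

0.095 M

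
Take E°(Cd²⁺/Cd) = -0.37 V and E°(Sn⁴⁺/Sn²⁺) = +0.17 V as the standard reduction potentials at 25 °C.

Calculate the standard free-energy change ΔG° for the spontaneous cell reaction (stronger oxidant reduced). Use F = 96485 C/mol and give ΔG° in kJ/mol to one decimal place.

Sn⁴⁺/Sn²⁺ (E° = +0.17 V) is the cathode; Cd²⁺/Cd (E° = -0.37 V) is the anode, so E°cell = +0.54 V.
Balancing electrons gives n = 2 (lcm of 2 and 2).
ΔG° = −nFE° = −(2)(96485)(+0.54) = -104,204 J = -104.2 kJ/mol.

-104.2 kJ/mol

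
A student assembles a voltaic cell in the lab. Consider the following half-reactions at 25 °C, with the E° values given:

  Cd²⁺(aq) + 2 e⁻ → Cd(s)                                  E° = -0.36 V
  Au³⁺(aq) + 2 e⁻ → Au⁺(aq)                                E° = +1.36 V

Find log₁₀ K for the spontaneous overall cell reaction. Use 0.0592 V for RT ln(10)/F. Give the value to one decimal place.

Cathode: Au³⁺/Au⁺; anode: Cd²⁺/Cd. E°cell = +1.72 V, n = 2.
log K = nE°cell / 0.0592 = (2)(+1.72) / 0.0592 = 58.1.

58.1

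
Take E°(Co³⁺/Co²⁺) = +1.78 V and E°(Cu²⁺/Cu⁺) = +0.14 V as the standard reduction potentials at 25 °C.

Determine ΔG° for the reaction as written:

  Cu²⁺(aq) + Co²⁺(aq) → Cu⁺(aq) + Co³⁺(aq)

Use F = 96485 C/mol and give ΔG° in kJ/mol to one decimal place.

As written, Cu²⁺/Cu⁺ is reduced (cathode) and Co³⁺/Co²⁺ is oxidised (anode), so E°cell = (+0.14) − (+1.78) = -1.64 V.
Balancing electrons gives n = 1.
ΔG° = −nFE° = −(1)(96485)(-1.64) = 158,235 J = +158.2 kJ/mol.

+158.2 kJ/mol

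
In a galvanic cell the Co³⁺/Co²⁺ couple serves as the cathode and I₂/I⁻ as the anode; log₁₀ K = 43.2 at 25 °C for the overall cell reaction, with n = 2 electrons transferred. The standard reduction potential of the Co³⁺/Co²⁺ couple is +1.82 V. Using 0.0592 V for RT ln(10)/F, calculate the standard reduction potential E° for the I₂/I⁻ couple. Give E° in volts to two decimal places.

+0.54 V

E°cell = (0.0592/n)·log K = (0.0592/2)(43.2) = +1.279 V.
Since Co³⁺/Co²⁺ is the cathode and I₂/I⁻ the anode, E°cell = E°(Co³⁺/Co²⁺) − E°(I₂/I⁻).
So E°(I₂/I⁻) = E°(Co³⁺/Co²⁺) − E°cell = (+1.82) − (+1.279) = +0.54 V.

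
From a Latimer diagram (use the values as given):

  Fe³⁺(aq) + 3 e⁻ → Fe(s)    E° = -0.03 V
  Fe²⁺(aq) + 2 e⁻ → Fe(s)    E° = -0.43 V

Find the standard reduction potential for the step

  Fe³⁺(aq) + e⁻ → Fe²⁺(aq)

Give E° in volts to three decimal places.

Sequential free energies add, so n₃E°₃ = n₁E°₁ + n₂E°₂.
With n₃ = 3, and the known step contributing 2×(-0.43) V, the unknown satisfies 1·E° = 3×(-0.03) − 2×(-0.43) = +0.770.
E° = +0.770 / 1 = +0.770 V.

+0.770 V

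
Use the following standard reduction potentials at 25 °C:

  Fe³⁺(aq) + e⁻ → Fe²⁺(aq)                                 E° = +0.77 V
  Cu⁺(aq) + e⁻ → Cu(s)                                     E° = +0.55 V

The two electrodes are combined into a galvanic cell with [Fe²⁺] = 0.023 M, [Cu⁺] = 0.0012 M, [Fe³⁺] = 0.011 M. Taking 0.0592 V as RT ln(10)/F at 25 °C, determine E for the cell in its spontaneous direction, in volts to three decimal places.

+0.374 V

Fe³⁺/Fe²⁺ is the cathode (higher E°), Cu⁺/Cu the anode: E°cell = +0.77 − (+0.55) = +0.22 V, n = 1.
Overall: Fe³⁺(aq) + Cu(s) → Fe²⁺(aq) + Cu⁺(aq)
Q = [Fe²⁺]·[Cu⁺] / ([Fe³⁺]); log Q = -2.600.
E = E° − (0.0592/n) log Q = +0.22 − (0.0592/1)(-2.600) = +0.374 V.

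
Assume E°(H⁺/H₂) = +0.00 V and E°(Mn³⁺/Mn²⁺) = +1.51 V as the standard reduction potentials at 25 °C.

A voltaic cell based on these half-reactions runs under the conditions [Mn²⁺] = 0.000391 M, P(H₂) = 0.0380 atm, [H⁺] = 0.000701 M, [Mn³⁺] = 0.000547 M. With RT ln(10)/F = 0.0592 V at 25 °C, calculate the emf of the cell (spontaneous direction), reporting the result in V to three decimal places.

+1.663 V

Mn³⁺/Mn²⁺ is the cathode (higher E°), H⁺/H₂ the anode: E°cell = +1.51 − (+0.00) = +1.51 V, n = 2.
Overall: 2 Mn³⁺(aq) + H₂(g) → 2 Mn²⁺(aq) + 2 H⁺(aq)
Q = [Mn²⁺]^2·[H⁺]^2 / ([Mn³⁺]^2·P(H₂)); log Q = -5.180.
E = E° − (0.0592/n) log Q = +1.51 − (0.0592/2)(-5.180) = +1.663 V.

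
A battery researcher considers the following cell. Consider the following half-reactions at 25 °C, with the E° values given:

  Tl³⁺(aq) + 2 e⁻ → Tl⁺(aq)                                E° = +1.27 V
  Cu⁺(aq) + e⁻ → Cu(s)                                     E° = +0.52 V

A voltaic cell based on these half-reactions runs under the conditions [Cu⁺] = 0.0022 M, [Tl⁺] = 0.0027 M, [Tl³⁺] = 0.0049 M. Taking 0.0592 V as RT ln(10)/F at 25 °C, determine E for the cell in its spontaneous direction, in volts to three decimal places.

Tl³⁺/Tl⁺ is the cathode (higher E°), Cu⁺/Cu the anode: E°cell = +1.27 − (+0.52) = +0.75 V, n = 2.
Overall: Tl³⁺(aq) + 2 Cu(s) → Tl⁺(aq) + 2 Cu⁺(aq)
Q = [Tl⁺]·[Cu⁺]^2 / ([Tl³⁺]); log Q = -5.574.
E = E° − (0.0592/n) log Q = +0.75 − (0.0592/2)(-5.574) = +0.915 V.

+0.915 V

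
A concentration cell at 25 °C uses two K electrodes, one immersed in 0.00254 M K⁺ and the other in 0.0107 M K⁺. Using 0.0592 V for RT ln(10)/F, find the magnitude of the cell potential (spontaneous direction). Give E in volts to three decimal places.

+0.037 V

For a concentration cell E°cell = 0. The 0.0107 M side is the cathode (reduction is favoured where [K⁺] is higher).
With n = 1, E = −(0.0592/1) log([K⁺]ₐₙ/[K⁺]꜀ₐₜ) = −(0.0592/1) log(0.00254/0.0107) = −(0.0592/1)(-0.625) = +0.037 V.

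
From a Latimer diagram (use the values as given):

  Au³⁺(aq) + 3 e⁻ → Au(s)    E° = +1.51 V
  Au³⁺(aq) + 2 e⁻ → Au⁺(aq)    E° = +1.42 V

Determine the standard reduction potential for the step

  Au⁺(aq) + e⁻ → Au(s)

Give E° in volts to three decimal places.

+1.690 V

Sequential free energies add, so n₃E°₃ = n₁E°₁ + n₂E°₂.
With n₃ = 3, and the known step contributing 2×(+1.42) V, the unknown satisfies 1·E° = 3×(+1.51) − 2×(+1.42) = +1.690.
E° = +1.690 / 1 = +1.690 V.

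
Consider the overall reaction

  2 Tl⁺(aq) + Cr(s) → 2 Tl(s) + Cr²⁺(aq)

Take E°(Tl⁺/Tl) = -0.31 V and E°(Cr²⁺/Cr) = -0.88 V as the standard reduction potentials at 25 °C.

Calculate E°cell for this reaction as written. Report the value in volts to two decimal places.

+0.57 V

The Tl⁺/Tl couple has the higher reduction potential, so it is the cathode; Cr²⁺/Cr is oxidised at the anode.
E°cell = E°(cathode) − E°(anode) = (-0.31) − (-0.88) = +0.57 V.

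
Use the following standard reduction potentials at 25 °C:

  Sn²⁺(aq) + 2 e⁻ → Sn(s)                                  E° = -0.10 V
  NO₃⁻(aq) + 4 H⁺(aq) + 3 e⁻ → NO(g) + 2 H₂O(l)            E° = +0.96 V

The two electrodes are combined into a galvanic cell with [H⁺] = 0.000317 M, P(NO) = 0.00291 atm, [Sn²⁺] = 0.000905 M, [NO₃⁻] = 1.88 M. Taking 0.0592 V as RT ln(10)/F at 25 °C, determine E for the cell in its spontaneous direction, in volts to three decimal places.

NO₃⁻/NO is the cathode (higher E°), Sn²⁺/Sn the anode: E°cell = +0.96 − (-0.10) = +1.06 V, n = 6.
Overall: 2 NO₃⁻(aq) + 8 H⁺(aq) + 3 Sn(s) → 2 NO(g) + 4 H₂O(l) + 3 Sn²⁺(aq)
Q = P(NO)^2·[Sn²⁺]^3 / ([NO₃⁻]^2·[H⁺]^8); log Q = 13.241.
E = E° − (0.0592/n) log Q = +1.06 − (0.0592/6)(13.241) = +0.929 V.

+0.929 V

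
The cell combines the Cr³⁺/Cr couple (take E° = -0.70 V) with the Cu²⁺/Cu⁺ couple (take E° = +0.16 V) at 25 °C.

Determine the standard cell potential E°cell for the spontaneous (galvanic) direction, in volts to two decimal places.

+0.86 V

The Cu²⁺/Cu⁺ couple has the higher reduction potential, so it is the cathode; Cr³⁺/Cr is oxidised at the anode.
E°cell = E°(cathode) − E°(anode) = (+0.16) − (-0.70) = +0.86 V.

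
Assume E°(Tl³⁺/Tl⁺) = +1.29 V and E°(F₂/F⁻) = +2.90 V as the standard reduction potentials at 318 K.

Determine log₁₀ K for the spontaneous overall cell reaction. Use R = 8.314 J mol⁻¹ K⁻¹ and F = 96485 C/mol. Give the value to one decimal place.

51.0

Cathode: F₂/F⁻; anode: Tl³⁺/Tl⁺. E°cell = (+2.90) − (+1.29) = +1.61 V, with n = 2.
ΔG° = −nFE° = −RT ln K, so ln K = nFE°/(RT) = (2)(96485)(+1.61) / ((8.314)(318)) = 117.511.
log₁₀ K = 117.511 / ln 10 = 51.0.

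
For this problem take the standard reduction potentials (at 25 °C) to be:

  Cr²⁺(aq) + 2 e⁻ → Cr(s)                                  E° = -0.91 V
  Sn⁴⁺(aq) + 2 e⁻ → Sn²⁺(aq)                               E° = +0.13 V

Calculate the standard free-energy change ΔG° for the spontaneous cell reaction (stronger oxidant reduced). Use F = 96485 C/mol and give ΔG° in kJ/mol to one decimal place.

Sn⁴⁺/Sn²⁺ (E° = +0.13 V) is the cathode; Cr²⁺/Cr (E° = -0.91 V) is the anode, so E°cell = +1.04 V.
Balancing electrons gives n = 2 (lcm of 2 and 2).
ΔG° = −nFE° = −(2)(96485)(+1.04) = -200,689 J = -200.7 kJ/mol.

-200.7 kJ/mol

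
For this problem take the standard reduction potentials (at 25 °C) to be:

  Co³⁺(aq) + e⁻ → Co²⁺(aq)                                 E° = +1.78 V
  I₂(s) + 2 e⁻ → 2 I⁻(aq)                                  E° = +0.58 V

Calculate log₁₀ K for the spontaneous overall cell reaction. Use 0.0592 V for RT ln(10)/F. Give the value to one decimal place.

40.5

Cathode: Co³⁺/Co²⁺; anode: I₂/I⁻. E°cell = +1.20 V, n = 2.
log K = nE°cell / 0.0592 = (2)(+1.20) / 0.0592 = 40.5.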